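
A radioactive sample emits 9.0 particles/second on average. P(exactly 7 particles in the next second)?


Poisson(λ=9.0): P(X=7) = e^(-λ)×λ^k/k!
= e^(-9.0) × 9.0^7 / 7!
≈ 0.0001234098041 × 4782969 / 5040 ≈ 0.117116

P(X=7) ≈ 0.117116 ≈ 11.71%


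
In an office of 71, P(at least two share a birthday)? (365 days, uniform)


P(all different) = Π(365-i)/365 for i=0..70
= 0.000679
P(match) = 1 - 0.000679 = 0.999321

P ≈ 0.9993 ≈ 99.93%


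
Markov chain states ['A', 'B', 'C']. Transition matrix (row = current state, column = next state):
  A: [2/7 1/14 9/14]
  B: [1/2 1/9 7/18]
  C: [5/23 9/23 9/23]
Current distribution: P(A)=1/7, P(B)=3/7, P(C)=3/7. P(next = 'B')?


P(next=B) = Σᵢ P(now=i)×P(i→B)
= 1/7×1/14 + 3/7×1/9 + 3/7×9/23
= 1/98 + 1/21 + 27/161 = 1525/6762

P = 1525/6762 ≈ 0.2255


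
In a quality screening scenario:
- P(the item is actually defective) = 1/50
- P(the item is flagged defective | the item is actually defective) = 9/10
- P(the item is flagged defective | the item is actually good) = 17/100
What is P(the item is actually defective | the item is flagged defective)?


Using Bayes' theorem:
P(A|B) = P(B|A)·P(A) / P(B)

P(the item is flagged defective) = 9/10 × 1/50 + 17/100 × 49/50
= 9/500 + 833/5000 = 923/5000

P(the item is actually defective|the item is flagged defective) = (9/500) / (923/5000) = 90/923

P(the item is actually defective|the item is flagged defective) = 90/923 ≈ 9.75%


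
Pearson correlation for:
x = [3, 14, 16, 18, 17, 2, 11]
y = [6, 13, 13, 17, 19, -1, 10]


n=7, Σx=81, Σy=77, Σxy=1145, Σx²=1199, Σy²=1125
r = (7×1145 - 81×77)/√((7×1199 - 81²)(7×1125 - 77²))
= 1778/√(1832×1946) = 1778/√3565072 ≈ 1778/1888.1398 ≈ 0.9417

r ≈ 0.9417


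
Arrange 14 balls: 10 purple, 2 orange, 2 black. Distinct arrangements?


14!/(10!×2!×2!) = 6006

6006


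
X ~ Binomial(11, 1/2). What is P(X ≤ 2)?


P(X ≤ 2) = Σ P(X=i) for i=0..2
P(X=0) = 1/2048
P(X=1) = 11/2048
P(X=2) = 55/2048
Sum = 67/2048

P(X ≤ 2) = 67/2048 ≈ 3.27%


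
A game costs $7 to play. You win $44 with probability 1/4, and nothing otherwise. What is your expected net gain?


E[gain] = (44-7)×1/4 + (-7)×3/4
= 37/4 - 21/4 = 4

Expected net gain = $4 ≈ $4.00


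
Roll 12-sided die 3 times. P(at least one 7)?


P(no 7)^3 = (11/12)^3 = 1331/1728
P(≥1) = 1 - 1331/1728 = 397/1728

P = 397/1728 ≈ 22.97%


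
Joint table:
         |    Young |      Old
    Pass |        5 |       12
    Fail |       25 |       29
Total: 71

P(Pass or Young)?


P(Pass∨Young) = P(Pass) + P(Young) - P(Pass∧Young)
= (17 + 30 - 5)/71 = 42/71

P = 42/71 ≈ 59.15%


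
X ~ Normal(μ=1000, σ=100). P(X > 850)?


z = (850-1000)/100 = -1.5
P(X > 850) = 1 - P(Z ≤ -1.5) = 1 - 0.0668 = 0.9332

P(X > 850) ≈ 0.9332


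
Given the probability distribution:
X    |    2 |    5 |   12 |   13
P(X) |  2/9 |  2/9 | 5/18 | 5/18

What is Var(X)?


E[X] = 17/2
E[X²] = 1681/18
Var(X) = E[X²] - (E[X])² = 1681/18 - 289/4 = 761/36

Var(X) = 761/36 ≈ 21.1389


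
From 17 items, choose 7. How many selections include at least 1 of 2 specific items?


Complement: C(17,7) - C(15,7) = 19448 - 6435 = 13013

13013


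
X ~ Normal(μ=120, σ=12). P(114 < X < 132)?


z₁=(114-120)/12=-0.5, z₂=(132-120)/12=1.0
P = Φ(1.0) - Φ(-0.5) = 0.841345 - 0.308538 = 0.532807 ≈ 0.5328

P(114 < X < 132) ≈ 0.5328


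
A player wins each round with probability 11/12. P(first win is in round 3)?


Geometric: P(X=3) = (1-p)^(k-1)×p = (1/12)^2×11/12 = 11/1728

P(X=3) = 11/1728 ≈ 0.64%


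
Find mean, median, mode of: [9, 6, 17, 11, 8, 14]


Sorted: [6, 8, 9, 11, 14, 17]
Mean = 65/6
Median = 10
Freq: {9: 1, 6: 1, 17: 1, 11: 1, 8: 1, 14: 1}
Mode: No mode

Mean=65/6, Median=10, Mode=No mode


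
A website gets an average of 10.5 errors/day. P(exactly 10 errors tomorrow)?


Poisson(λ=10.5): P(X=10) = e^(-λ)×λ^k/k!
= e^(-10.5) × 10.5^10 / 10!
≈ 2.753644935e-05 × 16288946267.8 / 3628800 ≈ 0.123606

P(X=10) ≈ 0.123606 ≈ 12.36%


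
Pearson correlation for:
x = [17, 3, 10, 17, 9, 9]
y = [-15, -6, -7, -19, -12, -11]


n=6, Σx=65, Σy=-70, Σxy=-873, Σx²=849, Σy²=936
r = (6×(-873) - 65×(-70))/√((6×849 - 65²)(6×936 - (-70)²))
= -688/√(869×716) = -688/√622204 ≈ -688/788.7991 ≈ -0.8722

r ≈ -0.8722


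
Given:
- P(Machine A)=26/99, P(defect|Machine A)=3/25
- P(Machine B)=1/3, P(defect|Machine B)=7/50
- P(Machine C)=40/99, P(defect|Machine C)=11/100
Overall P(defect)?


P(B) = Σ P(B|Aᵢ)×P(Aᵢ)
  3/25×26/99 = 26/825
  7/50×1/3 = 7/150
  11/100×40/99 = 2/45
Sum = 607/4950

P(defect) = 607/4950 ≈ 12.26%


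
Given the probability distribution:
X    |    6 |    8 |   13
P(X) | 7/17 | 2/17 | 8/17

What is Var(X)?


E[X] = 162/17
E[X²] = 1732/17
Var(X) = E[X²] - (E[X])² = 1732/17 - 26244/289 = 3200/289

Var(X) = 3200/289 ≈ 11.0727


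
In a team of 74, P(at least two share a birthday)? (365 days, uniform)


P(all different) = Π(365-i)/365 for i=0..73
= 0.000351
P(match) = 1 - 0.000351 = 0.999649

P ≈ 0.9996 ≈ 99.96%


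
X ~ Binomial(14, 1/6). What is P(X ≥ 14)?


P(X ≥ 14) = Σ P(X=i) for i=14..14
P(X=14) = 1/78364164096
Sum = 1/78364164096

P(X ≥ 14) = 1/78364164096 ≈ 0.00%


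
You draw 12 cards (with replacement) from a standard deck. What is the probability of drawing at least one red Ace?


P(not a red Ace) = 50/52 = 25/26
P(none in 12 draws) = (25/26)^12 = 59604644775390625/95428956661682176
P(≥1 red Ace) = 1 - 59604644775390625/95428956661682176 = 35824311886291551/95428956661682176

P = 35824311886291551/95428956661682176 ≈ 37.54%


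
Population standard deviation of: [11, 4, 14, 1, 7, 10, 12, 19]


Mean = 78/8 = 39/4
  (11-39/4)²=25/16
  (4-39/4)²=529/16
  (14-39/4)²=289/16
  (1-39/4)²=1225/16
  (7-39/4)²=121/16
  (10-39/4)²=1/16
  (12-39/4)²=81/16
  (19-39/4)²=1369/16
Σ(x-μ)² = 455/2
σ² = (455/2)/8 = 455/16

σ = √(455/16) ≈ 5.3327


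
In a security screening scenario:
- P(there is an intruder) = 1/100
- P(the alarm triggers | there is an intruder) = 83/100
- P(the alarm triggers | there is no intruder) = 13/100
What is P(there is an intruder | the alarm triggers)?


Using Bayes' theorem:
P(A|B) = P(B|A)·P(A) / P(B)

P(the alarm triggers) = 83/100 × 1/100 + 13/100 × 99/100
= 83/10000 + 1287/10000 = 137/1000

P(there is an intruder|the alarm triggers) = (83/10000) / (137/1000) = 83/1370

P(there is an intruder|the alarm triggers) = 83/1370 ≈ 6.06%


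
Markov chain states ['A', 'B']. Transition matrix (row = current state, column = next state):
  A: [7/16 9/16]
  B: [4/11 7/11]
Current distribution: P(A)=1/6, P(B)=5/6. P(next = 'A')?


P(next=A) = Σᵢ P(now=i)×P(i→A)
= 1/6×7/16 + 5/6×4/11
= 7/96 + 10/33 = 397/1056

P = 397/1056 ≈ 0.3759


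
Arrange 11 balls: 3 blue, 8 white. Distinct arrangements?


11!/(3!×8!) = 165

165


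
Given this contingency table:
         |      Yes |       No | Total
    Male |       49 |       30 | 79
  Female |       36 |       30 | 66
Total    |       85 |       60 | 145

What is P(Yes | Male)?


P(Yes | Male) = 49/(49+30) = 49/79

P(Yes|Male) = 49/79 ≈ 62.03%


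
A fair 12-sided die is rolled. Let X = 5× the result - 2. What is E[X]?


E[die] = (1+12)/2 = 13/2
E[X] = 5×13/2 - 2 = 61/2

E[X] = 61/2


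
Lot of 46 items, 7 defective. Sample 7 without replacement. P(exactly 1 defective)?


Hypergeometric: C(7,1)×C(39,6)/C(46,7)
= 7×3262623/53524680 = 7612787/17841560

P(X=1) = 7612787/17841560 ≈ 42.67%


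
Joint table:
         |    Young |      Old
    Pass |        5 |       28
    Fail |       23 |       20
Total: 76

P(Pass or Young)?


P(Pass∨Young) = P(Pass) + P(Young) - P(Pass∧Young)
= (33 + 28 - 5)/76 = 56/76 = 14/19

P = 14/19 ≈ 73.68%


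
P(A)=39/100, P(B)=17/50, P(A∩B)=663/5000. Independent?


P(A)×P(B) = 663/5000
P(A∩B) = 663/5000
Equal ✓ → Independent

Yes, independent


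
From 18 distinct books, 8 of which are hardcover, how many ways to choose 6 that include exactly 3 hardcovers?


Choose 3 of the 8 hardcovers and 3 of the other 10 books:
C(8,3)×C(10,3) = 56×120 = 6720

6720


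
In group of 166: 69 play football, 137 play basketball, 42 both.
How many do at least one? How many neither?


|A∪B| = 69+137-42 = 164
Neither = 166-164 = 2

At least one: 164; Neither: 2


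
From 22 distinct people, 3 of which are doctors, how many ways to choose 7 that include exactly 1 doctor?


Choose 1 of the 3 doctors and 6 of the other 19 people:
C(3,1)×C(19,6) = 3×27132 = 81396

81396


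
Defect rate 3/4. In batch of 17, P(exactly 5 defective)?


Binomial: P(X=5) = C(17,5)×p^5×(1-p)^12
= 6188 × 243/1024 × 1/16777216 = 375921/4294967296

P(X=5) = 375921/4294967296 ≈ 0.01%


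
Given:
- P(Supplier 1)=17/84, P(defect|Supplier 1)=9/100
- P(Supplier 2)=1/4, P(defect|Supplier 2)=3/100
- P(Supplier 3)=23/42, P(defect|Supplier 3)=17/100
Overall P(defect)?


P(B) = Σ P(B|Aᵢ)×P(Aᵢ)
  9/100×17/84 = 51/2800
  3/100×1/4 = 3/400
  17/100×23/42 = 391/4200
Sum = 499/4200

P(defect) = 499/4200 ≈ 11.88%


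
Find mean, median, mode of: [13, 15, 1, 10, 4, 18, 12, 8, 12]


Sorted: [1, 4, 8, 10, 12, 12, 13, 15, 18]
Mean = 93/9 = 31/3
Median = 12
Freq: {13: 1, 15: 1, 1: 1, 10: 1, 4: 1, 18: 1, 12: 2, 8: 1}
Mode: [12]

Mean=31/3, Median=12, Mode=12


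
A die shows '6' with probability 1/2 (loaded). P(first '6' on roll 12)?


Geometric: P(X=12) = (1-p)^(k-1)×p = (1/2)^11×1/2 = 1/4096

P(X=12) = 1/4096 ≈ 0.02%


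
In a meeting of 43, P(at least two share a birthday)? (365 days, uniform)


P(all different) = Π(365-i)/365 for i=0..42
= 0.076077
P(match) = 1 - 0.076077 = 0.923923

P ≈ 0.9239 ≈ 92.39%


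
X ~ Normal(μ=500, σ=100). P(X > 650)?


z = (650-500)/100 = 1.5
P(X > 650) = 1 - P(Z ≤ 1.5) = 1 - 0.9332 = 0.0668

P(X > 650) ≈ 0.0668


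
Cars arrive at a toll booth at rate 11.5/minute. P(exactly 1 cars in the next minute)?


Poisson(λ=11.5): P(X=1) = e^(-λ)×λ^k/k!
= e^(-11.5) × 11.5^1 / 1!
≈ 1.01300936e-05 × 11.5 / 1 ≈ 0.000116

P(X=1) ≈ 0.000116 ≈ 0.01%


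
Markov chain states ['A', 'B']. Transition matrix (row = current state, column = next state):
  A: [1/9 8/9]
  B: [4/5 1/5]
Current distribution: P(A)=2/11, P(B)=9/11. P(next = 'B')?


P(next=B) = Σᵢ P(now=i)×P(i→B)
= 2/11×8/9 + 9/11×1/5
= 16/99 + 9/55 = 161/495

P = 161/495 ≈ 0.3253


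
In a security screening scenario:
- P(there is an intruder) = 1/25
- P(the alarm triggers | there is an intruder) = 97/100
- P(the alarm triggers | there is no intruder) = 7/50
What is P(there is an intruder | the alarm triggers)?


Using Bayes' theorem:
P(A|B) = P(B|A)·P(A) / P(B)

P(the alarm triggers) = 97/100 × 1/25 + 7/50 × 24/25
= 97/2500 + 84/625 = 433/2500

P(there is an intruder|the alarm triggers) = (97/2500) / (433/2500) = 97/433

P(there is an intruder|the alarm triggers) = 97/433 ≈ 22.40%


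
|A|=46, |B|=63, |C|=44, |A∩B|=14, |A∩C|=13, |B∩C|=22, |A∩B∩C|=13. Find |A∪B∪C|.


|A∪B∪C| = 46+63+44-14-13-22+13 = 117

|A∪B∪C| = 117


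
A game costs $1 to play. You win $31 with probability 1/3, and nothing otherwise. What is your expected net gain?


E[gain] = (31-1)×1/3 + (-1)×2/3
= 10 - 2/3 = 28/3

Expected net gain = $28/3 ≈ $9.33


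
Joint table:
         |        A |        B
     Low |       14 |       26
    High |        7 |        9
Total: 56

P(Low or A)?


P(Low∨A) = P(Low) + P(A) - P(Low∧A)
= (40 + 21 - 14)/56 = 47/56

P = 47/56 ≈ 83.93%


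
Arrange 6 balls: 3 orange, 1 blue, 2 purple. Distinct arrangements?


6!/(3!×1!×2!) = 60

60


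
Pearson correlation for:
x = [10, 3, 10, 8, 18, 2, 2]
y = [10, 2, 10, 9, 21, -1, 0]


n=7, Σx=53, Σy=51, Σxy=654, Σx²=605, Σy²=727
r = (7×654 - 53×51)/√((7×605 - 53²)(7×727 - 51²))
= 1875/√(1426×2488) = 1875/√3547888 ≈ 1875/1883.5838 ≈ 0.9954

r ≈ 0.9954


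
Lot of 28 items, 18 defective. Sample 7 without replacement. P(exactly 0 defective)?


Hypergeometric: C(18,0)×C(10,7)/C(28,7)
= 1×120/1184040 = 1/9867

P(X=0) = 1/9867 ≈ 0.01%


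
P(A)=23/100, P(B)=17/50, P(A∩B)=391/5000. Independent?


P(A)×P(B) = 391/5000
P(A∩B) = 391/5000
Equal ✓ → Independent

Yes, independent


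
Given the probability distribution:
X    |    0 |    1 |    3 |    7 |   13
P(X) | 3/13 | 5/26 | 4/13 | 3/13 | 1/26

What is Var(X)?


E[X] = 42/13
E[X²] = 270/13
Var(X) = E[X²] - (E[X])² = 270/13 - 1764/169 = 1746/169

Var(X) = 1746/169 ≈ 10.3314


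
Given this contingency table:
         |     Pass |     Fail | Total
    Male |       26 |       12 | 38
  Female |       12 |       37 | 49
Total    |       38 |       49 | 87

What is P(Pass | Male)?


P(Pass | Male) = 26/(26+12) = 26/38 = 13/19

P(Pass|Male) = 13/19 ≈ 68.42%


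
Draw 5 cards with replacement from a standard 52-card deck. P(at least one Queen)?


P(not a Queen) = 48/52 = 12/13
P(none in 5 draws) = (12/13)^5 = 248832/371293
P(≥1 Queen) = 1 - 248832/371293 = 122461/371293

P = 122461/371293 ≈ 32.98%


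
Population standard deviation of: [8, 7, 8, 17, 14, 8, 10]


Mean = 72/7
  (8-72/7)²=256/49
  (7-72/7)²=529/49
  (8-72/7)²=256/49
  (17-72/7)²=2209/49
  (14-72/7)²=676/49
  (8-72/7)²=256/49
  (10-72/7)²=4/49
Σ(x-μ)² = 598/7
σ² = (598/7)/7 = 598/49

σ = √(598/49) ≈ 3.4934


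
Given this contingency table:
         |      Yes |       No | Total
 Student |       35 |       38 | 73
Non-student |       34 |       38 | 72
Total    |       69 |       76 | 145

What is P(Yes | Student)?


P(Yes | Student) = 35/(35+38) = 35/73

P(Yes|Student) = 35/73 ≈ 47.95%


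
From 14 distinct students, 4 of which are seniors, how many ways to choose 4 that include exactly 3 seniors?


Choose 3 of the 4 seniors and 1 of the other 10 students:
C(4,3)×C(10,1) = 4×10 = 40

40


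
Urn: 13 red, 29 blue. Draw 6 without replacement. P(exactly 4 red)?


Hypergeometric: C(13,4)×C(29,2)/C(42,6)
= 715×406/5245786 = 1595/28823

P(X=4) = 1595/28823 ≈ 5.53%


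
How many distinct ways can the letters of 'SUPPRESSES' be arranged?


Letters: 10, freq: {'S': 4, 'U': 1, 'P': 2, 'R': 1, 'E': 2}
10!/(4!×1!×2!×1!×2!) = 3628800/96 = 37800

37800


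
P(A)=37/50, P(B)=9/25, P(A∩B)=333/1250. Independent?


P(A)×P(B) = 333/1250
P(A∩B) = 333/1250
Equal ✓ → Independent

Yes, independent


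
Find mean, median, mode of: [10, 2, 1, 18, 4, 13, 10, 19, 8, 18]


Sorted: [1, 2, 4, 8, 10, 10, 13, 18, 18, 19]
Mean = 103/10
Median = 10
Freq: {10: 2, 2: 1, 1: 1, 18: 2, 4: 1, 13: 1, 19: 1, 8: 1}
Mode: [10, 18]

Mean=103/10, Median=10, Mode=[10, 18]


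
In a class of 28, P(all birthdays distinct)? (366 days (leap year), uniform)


P(all different) = Π(366-i)/366 for i=0..27
= (366/366)×(365/366)×...×(339/366)
= 0.346570

P ≈ 0.3466 ≈ 34.66%


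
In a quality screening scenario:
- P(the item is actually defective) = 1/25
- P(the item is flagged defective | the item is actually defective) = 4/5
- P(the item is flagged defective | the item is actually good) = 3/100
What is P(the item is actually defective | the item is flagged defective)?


Using Bayes' theorem:
P(A|B) = P(B|A)·P(A) / P(B)

P(the item is flagged defective) = 4/5 × 1/25 + 3/100 × 24/25
= 4/125 + 18/625 = 38/625

P(the item is actually defective|the item is flagged defective) = (4/125) / (38/625) = 10/19

P(the item is actually defective|the item is flagged defective) = 10/19 ≈ 52.63%


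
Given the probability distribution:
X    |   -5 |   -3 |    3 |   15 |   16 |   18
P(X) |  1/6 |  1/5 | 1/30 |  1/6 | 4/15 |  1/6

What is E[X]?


E[X] = Σ x·P(X=x)
= (-5)×(1/6) + (-3)×(1/5) + (3)×(1/30) + (15)×(1/6) + (16)×(4/15) + (18)×(1/6)
= 253/30

E[X] = 253/30


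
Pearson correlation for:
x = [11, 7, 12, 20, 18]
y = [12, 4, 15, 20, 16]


n=5, Σx=68, Σy=67, Σxy=1028, Σx²=1038, Σy²=1041
r = (5×1028 - 68×67)/√((5×1038 - 68²)(5×1041 - 67²))
= 584/√(566×716) = 584/√405256 ≈ 584/636.5972 ≈ 0.9174

r ≈ 0.9174


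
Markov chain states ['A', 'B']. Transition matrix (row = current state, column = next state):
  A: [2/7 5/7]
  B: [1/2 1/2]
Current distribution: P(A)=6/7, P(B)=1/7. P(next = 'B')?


P(next=B) = Σᵢ P(now=i)×P(i→B)
= 6/7×5/7 + 1/7×1/2
= 30/49 + 1/14 = 67/98

P = 67/98 ≈ 0.6837


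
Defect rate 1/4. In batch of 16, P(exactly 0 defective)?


Binomial: P(X=0) = C(16,0)×p^0×(1-p)^16
= 1 × 1 × 43046721/4294967296 = 43046721/4294967296

P(X=0) = 43046721/4294967296 ≈ 1.00%


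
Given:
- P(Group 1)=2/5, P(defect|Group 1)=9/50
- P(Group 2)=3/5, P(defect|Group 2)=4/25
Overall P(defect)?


P(B) = Σ P(B|Aᵢ)×P(Aᵢ)
  9/50×2/5 = 9/125
  4/25×3/5 = 12/125
Sum = 21/125

P(defect) = 21/125 ≈ 16.80%


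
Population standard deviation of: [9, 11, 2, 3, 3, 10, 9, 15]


Mean = 62/8 = 31/4
  (9-31/4)²=25/16
  (11-31/4)²=169/16
  (2-31/4)²=529/16
  (3-31/4)²=361/16
  (3-31/4)²=361/16
  (10-31/4)²=81/16
  (9-31/4)²=25/16
  (15-31/4)²=841/16
Σ(x-μ)² = 299/2
σ² = (299/2)/8 = 299/16

σ = √(299/16) ≈ 4.3229


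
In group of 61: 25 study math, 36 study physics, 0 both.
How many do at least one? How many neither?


|A∪B| = 25+36-0 = 61
Neither = 61-61 = 0

At least one: 61; Neither: 0


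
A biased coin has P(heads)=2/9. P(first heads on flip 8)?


Geometric: P(X=8) = (1-p)^(k-1)×p = (7/9)^7×2/9 = 1647086/43046721

P(X=8) = 1647086/43046721 ≈ 3.83%


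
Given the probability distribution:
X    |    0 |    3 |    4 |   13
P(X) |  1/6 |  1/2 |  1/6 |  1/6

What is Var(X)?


E[X] = 13/3
E[X²] = 106/3
Var(X) = E[X²] - (E[X])² = 106/3 - 169/9 = 149/9

Var(X) = 149/9 ≈ 16.5556


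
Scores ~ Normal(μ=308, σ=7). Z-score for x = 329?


z = (x - μ)/σ = (329 - 308)/7 = 3.0

z = 3.0


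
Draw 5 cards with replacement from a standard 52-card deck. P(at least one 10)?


P(not a 10) = 48/52 = 12/13
P(none in 5 draws) = (12/13)^5 = 248832/371293
P(≥1 10) = 1 - 248832/371293 = 122461/371293

P = 122461/371293 ≈ 32.98%


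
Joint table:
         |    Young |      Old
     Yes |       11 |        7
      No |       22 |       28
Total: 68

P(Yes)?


P(Yes) = (11+7)/68 = 18/68 = 9/34

P(Yes) = 9/34 ≈ 26.47%


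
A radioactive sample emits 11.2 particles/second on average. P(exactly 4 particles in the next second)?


Poisson(λ=11.2): P(X=4) = e^(-λ)×λ^k/k!
= e^(-11.2) × 11.2^4 / 4!
≈ 1.367419607e-05 × 15735.1936 / 24 ≈ 0.008965

P(X=4) ≈ 0.008965 ≈ 0.90%


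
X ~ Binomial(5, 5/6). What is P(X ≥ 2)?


P(X ≥ 2) = Σ P(X=i) for i=2..5
P(X=2) = 125/3888
P(X=3) = 625/3888
P(X=4) = 3125/7776
P(X=5) = 3125/7776
Sum = 3875/3888

P(X ≥ 2) = 3875/3888 ≈ 99.67%


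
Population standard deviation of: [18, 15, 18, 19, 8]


Mean = 78/5
  (18-78/5)²=144/25
  (15-78/5)²=9/25
  (18-78/5)²=144/25
  (19-78/5)²=289/25
  (8-78/5)²=1444/25
Σ(x-μ)² = 406/5
σ² = (406/5)/5 = 406/25

σ = √(406/25) ≈ 4.0299


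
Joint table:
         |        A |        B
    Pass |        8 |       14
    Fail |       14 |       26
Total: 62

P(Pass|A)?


P(Pass|A) = 8/(8+14) = 8/22 = 4/11

P = 4/11 ≈ 36.36%


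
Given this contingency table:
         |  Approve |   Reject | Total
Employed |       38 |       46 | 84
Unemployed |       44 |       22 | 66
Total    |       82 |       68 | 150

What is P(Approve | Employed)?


P(Approve | Employed) = 38/(38+46) = 38/84 = 19/42

P(Approve|Employed) = 19/42 ≈ 45.24%


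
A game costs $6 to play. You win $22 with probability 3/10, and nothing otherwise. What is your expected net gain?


E[gain] = (22-6)×3/10 + (-6)×7/10
= 24/5 - 21/5 = 3/5

Expected net gain = $3/5 ≈ $0.60


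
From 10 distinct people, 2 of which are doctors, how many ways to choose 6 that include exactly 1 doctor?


Choose 1 of the 2 doctors and 5 of the other 8 people:
C(2,1)×C(8,5) = 2×56 = 112

112


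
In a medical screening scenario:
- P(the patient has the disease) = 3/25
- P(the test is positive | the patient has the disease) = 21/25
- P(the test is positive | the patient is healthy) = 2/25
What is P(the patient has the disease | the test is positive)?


Using Bayes' theorem:
P(A|B) = P(B|A)·P(A) / P(B)

P(the test is positive) = 21/25 × 3/25 + 2/25 × 22/25
= 63/625 + 44/625 = 107/625

P(the patient has the disease|the test is positive) = (63/625) / (107/625) = 63/107

P(the patient has the disease|the test is positive) = 63/107 ≈ 58.88%


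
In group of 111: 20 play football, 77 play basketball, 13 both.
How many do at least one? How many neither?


|A∪B| = 20+77-13 = 84
Neither = 111-84 = 27

At least one: 84; Neither: 27


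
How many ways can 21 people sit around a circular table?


Circular arrangements of 21 distinct objects: fix one position to break rotational symmetry.
(n-1)! = 20! = 2432902008176640000

2432902008176640000


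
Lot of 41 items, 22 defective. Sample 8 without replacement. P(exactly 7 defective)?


Hypergeometric: C(22,7)×C(19,1)/C(41,8)
= 170544×19/95548245 = 3344/98605

P(X=7) = 3344/98605 ≈ 3.39%


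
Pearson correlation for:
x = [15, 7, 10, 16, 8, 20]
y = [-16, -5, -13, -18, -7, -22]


n=6, Σx=76, Σy=-81, Σxy=-1189, Σx²=1094, Σy²=1307
r = (6×(-1189) - 76×(-81))/√((6×1094 - 76²)(6×1307 - (-81)²))
= -978/√(788×1281) = -978/√1009428 ≈ -978/1004.7029 ≈ -0.9734

r ≈ -0.9734


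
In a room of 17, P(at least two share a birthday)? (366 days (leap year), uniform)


P(all different) = Π(366-i)/366 for i=0..16
= 0.685712
P(match) = 1 - 0.685712 = 0.314288

P ≈ 0.3143 ≈ 31.43%


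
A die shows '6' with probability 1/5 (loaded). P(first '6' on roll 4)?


Geometric: P(X=4) = (1-p)^(k-1)×p = (4/5)^3×1/5 = 64/625

P(X=4) = 64/625 ≈ 10.24%


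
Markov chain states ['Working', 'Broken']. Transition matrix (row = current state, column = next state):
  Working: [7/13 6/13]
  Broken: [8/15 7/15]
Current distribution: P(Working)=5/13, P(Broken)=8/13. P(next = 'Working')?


P(next=Working) = Σᵢ P(now=i)×P(i→Working)
= 5/13×7/13 + 8/13×8/15
= 35/169 + 64/195 = 1357/2535

P = 1357/2535 ≈ 0.5353


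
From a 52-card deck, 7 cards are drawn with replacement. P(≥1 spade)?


P(not a spade) = 39/52 = 3/4
P(none in 7 draws) = (3/4)^7 = 2187/16384
P(≥1 spade) = 1 - 2187/16384 = 14197/16384

P = 14197/16384 ≈ 86.65%


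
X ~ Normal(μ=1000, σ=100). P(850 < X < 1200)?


z₁=(850-1000)/100=-1.5, z₂=(1200-1000)/100=2.0
P = Φ(2.0) - Φ(-1.5) = 0.977250 - 0.066807 = 0.910443 ≈ 0.9104

P(850 < X < 1200) ≈ 0.9104


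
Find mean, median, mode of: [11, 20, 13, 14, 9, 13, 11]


Sorted: [9, 11, 11, 13, 13, 14, 20]
Mean = 91/7 = 13
Median = 13
Freq: {11: 2, 20: 1, 13: 2, 14: 1, 9: 1}
Mode: [11, 13]

Mean=13, Median=13, Mode=[11, 13]


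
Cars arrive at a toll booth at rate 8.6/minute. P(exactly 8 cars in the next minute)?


Poisson(λ=8.6): P(X=8) = e^(-λ)×λ^k/k!
= e^(-8.6) × 8.6^8 / 8!
≈ 0.0001841057937 × 29921792.7107 / 40320 ≈ 0.136626

P(X=8) ≈ 0.136626 ≈ 13.66%


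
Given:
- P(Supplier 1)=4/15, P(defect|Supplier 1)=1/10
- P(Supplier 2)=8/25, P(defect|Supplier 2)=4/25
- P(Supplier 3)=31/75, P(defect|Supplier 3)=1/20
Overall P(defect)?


P(B) = Σ P(B|Aᵢ)×P(Aᵢ)
  1/10×4/15 = 2/75
  4/25×8/25 = 32/625
  1/20×31/75 = 31/1500
Sum = 739/7500

P(defect) = 739/7500 ≈ 9.85%


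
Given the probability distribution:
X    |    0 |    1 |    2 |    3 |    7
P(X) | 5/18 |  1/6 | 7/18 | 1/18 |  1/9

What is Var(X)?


E[X] = 17/9
E[X²] = 23/3
Var(X) = E[X²] - (E[X])² = 23/3 - 289/81 = 332/81

Var(X) = 332/81 ≈ 4.0988


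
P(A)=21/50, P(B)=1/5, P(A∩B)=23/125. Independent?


P(A)×P(B) = 21/250
P(A∩B) = 23/125
Not equal → NOT independent

No, not independent


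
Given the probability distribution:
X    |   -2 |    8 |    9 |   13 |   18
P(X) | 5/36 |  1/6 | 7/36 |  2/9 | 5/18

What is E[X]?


E[X] = Σ x·P(X=x)
= (-2)×(5/36) + (8)×(1/6) + (9)×(7/36) + (13)×(2/9) + (18)×(5/18)
= 385/36

E[X] = 385/36


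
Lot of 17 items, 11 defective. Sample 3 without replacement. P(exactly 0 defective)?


Hypergeometric: C(11,0)×C(6,3)/C(17,3)
= 1×20/680 = 1/34

P(X=0) = 1/34 ≈ 2.94%


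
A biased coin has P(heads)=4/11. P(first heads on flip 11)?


Geometric: P(X=11) = (1-p)^(k-1)×p = (7/11)^10×4/11 = 1129900996/285311670611

P(X=11) = 1129900996/285311670611 ≈ 0.40%


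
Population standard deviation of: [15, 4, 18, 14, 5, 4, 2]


Mean = 62/7
  (15-62/7)²=1849/49
  (4-62/7)²=1156/49
  (18-62/7)²=4096/49
  (14-62/7)²=1296/49
  (5-62/7)²=729/49
  (4-62/7)²=1156/49
  (2-62/7)²=2304/49
Σ(x-μ)² = 1798/7
σ² = (1798/7)/7 = 1798/49

σ = √(1798/49) ≈ 6.0575


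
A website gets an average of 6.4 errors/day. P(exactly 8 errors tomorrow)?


Poisson(λ=6.4): P(X=8) = e^(-λ)×λ^k/k!
= e^(-6.4) × 6.4^8 / 8!
≈ 0.001661557273 × 2814749.76711 / 40320 ≈ 0.115994

P(X=8) ≈ 0.115994 ≈ 11.60%


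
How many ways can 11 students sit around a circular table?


Circular arrangements of 11 distinct objects: fix one position to break rotational symmetry.
(n-1)! = 10! = 3628800

3628800


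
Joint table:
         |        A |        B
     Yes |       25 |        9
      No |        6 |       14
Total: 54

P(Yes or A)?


P(Yes∨A) = P(Yes) + P(A) - P(Yes∧A)
= (34 + 31 - 25)/54 = 40/54 = 20/27

P = 20/27 ≈ 74.07%


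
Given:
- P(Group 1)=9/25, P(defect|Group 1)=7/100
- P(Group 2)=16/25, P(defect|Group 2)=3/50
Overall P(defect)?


P(B) = Σ P(B|Aᵢ)×P(Aᵢ)
  7/100×9/25 = 63/2500
  3/50×16/25 = 24/625
Sum = 159/2500

P(defect) = 159/2500 ≈ 6.36%


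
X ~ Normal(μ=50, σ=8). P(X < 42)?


z = (42-50)/8 = -1.0
P(Z < -1.0) = 0.1587

P(X < 42) ≈ 0.1587


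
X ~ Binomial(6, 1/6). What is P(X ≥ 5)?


P(X ≥ 5) = Σ P(X=i) for i=5..6
P(X=5) = 5/7776
P(X=6) = 1/46656
Sum = 31/46656

P(X ≥ 5) = 31/46656 ≈ 0.07%


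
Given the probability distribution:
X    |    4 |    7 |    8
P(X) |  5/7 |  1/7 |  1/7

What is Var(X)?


E[X] = 5
E[X²] = 193/7
Var(X) = E[X²] - (E[X])² = 193/7 - 25 = 18/7

Var(X) = 18/7 ≈ 2.5714


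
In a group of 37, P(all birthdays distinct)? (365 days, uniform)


P(all different) = Π(365-i)/365 for i=0..36
= (365/365)×(364/365)×...×(329/365)
= 0.151266

P ≈ 0.1513 ≈ 15.13%


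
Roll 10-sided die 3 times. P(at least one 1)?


P(no 1)^3 = (9/10)^3 = 729/1000
P(≥1) = 1 - 729/1000 = 271/1000

P = 271/1000 ≈ 27.10%


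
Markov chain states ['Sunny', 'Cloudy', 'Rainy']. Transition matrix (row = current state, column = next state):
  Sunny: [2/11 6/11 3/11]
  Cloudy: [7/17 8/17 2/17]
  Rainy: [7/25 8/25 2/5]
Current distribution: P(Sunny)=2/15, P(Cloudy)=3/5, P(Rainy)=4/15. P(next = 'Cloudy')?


P(next=Cloudy) = Σᵢ P(now=i)×P(i→Cloudy)
= 2/15×6/11 + 3/5×8/17 + 4/15×8/25
= 4/55 + 24/85 + 32/375 = 30884/70125

P = 30884/70125 ≈ 0.4404


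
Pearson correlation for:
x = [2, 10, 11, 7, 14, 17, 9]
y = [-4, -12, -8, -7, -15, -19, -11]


n=7, Σx=70, Σy=-76, Σxy=-897, Σx²=840, Σy²=980
r = (7×(-897) - 70×(-76))/√((7×840 - 70²)(7×980 - (-76)²))
= -959/√(980×1084) = -959/√1062320 ≈ -959/1030.6891 ≈ -0.9304

r ≈ -0.9304


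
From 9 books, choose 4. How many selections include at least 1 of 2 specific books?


Complement: C(9,4) - C(7,4) = 126 - 35 = 91

91


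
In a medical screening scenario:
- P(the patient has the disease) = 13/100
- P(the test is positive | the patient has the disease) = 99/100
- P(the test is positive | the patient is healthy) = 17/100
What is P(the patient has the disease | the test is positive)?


Using Bayes' theorem:
P(A|B) = P(B|A)·P(A) / P(B)

P(the test is positive) = 99/100 × 13/100 + 17/100 × 87/100
= 1287/10000 + 1479/10000 = 1383/5000

P(the patient has the disease|the test is positive) = (1287/10000) / (1383/5000) = 429/922

P(the patient has the disease|the test is positive) = 429/922 ≈ 46.53%


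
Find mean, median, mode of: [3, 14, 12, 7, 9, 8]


Sorted: [3, 7, 8, 9, 12, 14]
Mean = 53/6
Median = 17/2
Freq: {3: 1, 14: 1, 12: 1, 7: 1, 9: 1, 8: 1}
Mode: No mode

Mean=53/6, Median=17/2, Mode=No mode


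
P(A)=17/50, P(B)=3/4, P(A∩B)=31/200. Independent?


P(A)×P(B) = 51/200
P(A∩B) = 31/200
Not equal → NOT independent

No, not independent


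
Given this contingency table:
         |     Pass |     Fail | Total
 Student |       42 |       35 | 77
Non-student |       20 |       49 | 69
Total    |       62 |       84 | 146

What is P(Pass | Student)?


P(Pass | Student) = 42/(42+35) = 42/77 = 6/11

P(Pass|Student) = 6/11 ≈ 54.55%


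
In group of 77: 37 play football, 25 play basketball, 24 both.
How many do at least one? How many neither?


|A∪B| = 37+25-24 = 38
Neither = 77-38 = 39

At least one: 38; Neither: 39


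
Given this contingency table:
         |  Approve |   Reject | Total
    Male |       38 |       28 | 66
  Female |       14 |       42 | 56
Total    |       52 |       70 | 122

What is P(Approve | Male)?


P(Approve | Male) = 38/(38+28) = 38/66 = 19/33

P(Approve|Male) = 19/33 ≈ 57.58%


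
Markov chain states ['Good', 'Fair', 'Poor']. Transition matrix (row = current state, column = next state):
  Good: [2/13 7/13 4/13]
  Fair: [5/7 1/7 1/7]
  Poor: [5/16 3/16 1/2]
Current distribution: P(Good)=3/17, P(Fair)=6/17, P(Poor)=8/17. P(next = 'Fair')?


P(next=Fair) = Σᵢ P(now=i)×P(i→Fair)
= 3/17×7/13 + 6/17×1/7 + 8/17×3/16
= 21/221 + 6/119 + 3/34 = 723/3094

P = 723/3094 ≈ 0.2337


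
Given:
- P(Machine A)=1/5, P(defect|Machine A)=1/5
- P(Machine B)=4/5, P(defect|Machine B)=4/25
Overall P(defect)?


P(B) = Σ P(B|Aᵢ)×P(Aᵢ)
  1/5×1/5 = 1/25
  4/25×4/5 = 16/125
Sum = 21/125

P(defect) = 21/125 ≈ 16.80%


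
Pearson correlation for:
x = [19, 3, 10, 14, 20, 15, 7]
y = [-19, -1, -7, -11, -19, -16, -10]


n=7, Σx=88, Σy=-83, Σxy=-1278, Σx²=1340, Σy²=1249
r = (7×(-1278) - 88×(-83))/√((7×1340 - 88²)(7×1249 - (-83)²))
= -1642/√(1636×1854) = -1642/√3033144 ≈ -1642/1741.5924 ≈ -0.9428

r ≈ -0.9428


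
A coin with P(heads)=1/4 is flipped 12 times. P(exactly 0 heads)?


Binomial: P(X=0) = C(12,0)×p^0×(1-p)^12
= 1 × 1 × 531441/16777216 = 531441/16777216

P(X=0) = 531441/16777216 ≈ 3.17%


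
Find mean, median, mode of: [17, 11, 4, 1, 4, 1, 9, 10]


Sorted: [1, 1, 4, 4, 9, 10, 11, 17]
Mean = 57/8
Median = 13/2
Freq: {17: 1, 11: 1, 4: 2, 1: 2, 9: 1, 10: 1}
Mode: [1, 4]

Mean=57/8, Median=13/2, Mode=[1, 4]


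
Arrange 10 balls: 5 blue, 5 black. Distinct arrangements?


10!/(5!×5!) = 252

252


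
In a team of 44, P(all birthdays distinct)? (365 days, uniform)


P(all different) = Π(365-i)/365 for i=0..43
= (365/365)×(364/365)×...×(322/365)
= 0.067115

P ≈ 0.0671 ≈ 6.71%


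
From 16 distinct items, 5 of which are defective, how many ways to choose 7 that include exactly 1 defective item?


Choose 1 of the 5 defective items and 6 of the other 11 items:
C(5,1)×C(11,6) = 5×462 = 2310

2310


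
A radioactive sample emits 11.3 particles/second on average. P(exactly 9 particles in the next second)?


Poisson(λ=11.3): P(X=9) = e^(-λ)×λ^k/k!
= e^(-11.3) × 11.3^9 / 9!
≈ 1.237292426e-05 × 3004041937.98 / 362880 ≈ 0.102427

P(X=9) ≈ 0.102427 ≈ 10.24%


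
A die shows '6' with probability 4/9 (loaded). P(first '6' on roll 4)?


Geometric: P(X=4) = (1-p)^(k-1)×p = (5/9)^3×4/9 = 500/6561

P(X=4) = 500/6561 ≈ 7.62%


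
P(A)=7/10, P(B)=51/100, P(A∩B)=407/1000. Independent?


P(A)×P(B) = 357/1000
P(A∩B) = 407/1000
Not equal → NOT independent

No, not independent


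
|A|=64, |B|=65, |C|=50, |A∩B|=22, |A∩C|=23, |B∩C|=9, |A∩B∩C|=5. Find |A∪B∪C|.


|A∪B∪C| = 64+65+50-22-23-9+5 = 130

|A∪B∪C| = 130


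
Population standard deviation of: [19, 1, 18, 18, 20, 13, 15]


Mean = 104/7
  (19-104/7)²=841/49
  (1-104/7)²=9409/49
  (18-104/7)²=484/49
  (18-104/7)²=484/49
  (20-104/7)²=1296/49
  (13-104/7)²=169/49
  (15-104/7)²=1/49
Σ(x-μ)² = 1812/7
σ² = (1812/7)/7 = 1812/49

σ = √(1812/49) ≈ 6.0811


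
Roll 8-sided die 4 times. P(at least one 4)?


P(no 4)^4 = (7/8)^4 = 2401/4096
P(≥1) = 1 - 2401/4096 = 1695/4096

P = 1695/4096 ≈ 41.38%


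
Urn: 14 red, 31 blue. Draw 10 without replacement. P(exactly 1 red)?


Hypergeometric: C(14,1)×C(31,9)/C(45,10)
= 14×20160075/3190187286 = 3618475/40899837

P(X=1) = 3618475/40899837 ≈ 8.85%


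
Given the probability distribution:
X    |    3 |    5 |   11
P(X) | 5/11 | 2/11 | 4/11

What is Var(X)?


E[X] = 69/11
E[X²] = 579/11
Var(X) = E[X²] - (E[X])² = 579/11 - 4761/121 = 1608/121

Var(X) = 1608/121 ≈ 13.2893


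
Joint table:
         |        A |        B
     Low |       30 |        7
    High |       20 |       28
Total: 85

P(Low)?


P(Low) = (30+7)/85 = 37/85

P(Low) = 37/85 ≈ 43.53%


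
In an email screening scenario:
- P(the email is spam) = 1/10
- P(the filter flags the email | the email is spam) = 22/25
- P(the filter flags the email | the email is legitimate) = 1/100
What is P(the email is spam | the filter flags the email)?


Using Bayes' theorem:
P(A|B) = P(B|A)·P(A) / P(B)

P(the filter flags the email) = 22/25 × 1/10 + 1/100 × 9/10
= 11/125 + 9/1000 = 97/1000

P(the email is spam|the filter flags the email) = (11/125) / (97/1000) = 88/97

P(the email is spam|the filter flags the email) = 88/97 ≈ 90.72%


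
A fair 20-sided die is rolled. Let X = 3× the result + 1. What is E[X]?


E[die] = (1+20)/2 = 21/2
E[X] = 3×21/2 + 1 = 65/2

E[X] = 65/2


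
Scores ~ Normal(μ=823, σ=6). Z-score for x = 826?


z = (x - μ)/σ = (826 - 823)/6 = 0.5

z = 0.5


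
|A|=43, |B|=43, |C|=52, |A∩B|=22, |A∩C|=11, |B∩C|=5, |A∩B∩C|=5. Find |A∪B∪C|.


|A∪B∪C| = 43+43+52-22-11-5+5 = 105

|A∪B∪C| = 105


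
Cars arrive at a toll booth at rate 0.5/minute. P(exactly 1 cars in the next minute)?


Poisson(λ=0.5): P(X=1) = e^(-λ)×λ^k/k!
= e^(-0.5) × 0.5^1 / 1!
≈ 0.6065306597 × 0.5 / 1 ≈ 0.303265

P(X=1) ≈ 0.303265 ≈ 30.33%


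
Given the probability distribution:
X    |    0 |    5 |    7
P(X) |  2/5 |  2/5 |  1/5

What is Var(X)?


E[X] = 17/5
E[X²] = 99/5
Var(X) = E[X²] - (E[X])² = 99/5 - 289/25 = 206/25

Var(X) = 206/25 ≈ 8.2400


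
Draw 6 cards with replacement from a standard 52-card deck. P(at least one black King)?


P(not a black King) = 50/52 = 25/26
P(none in 6 draws) = (25/26)^6 = 244140625/308915776
P(≥1 black King) = 1 - 244140625/308915776 = 64775151/308915776

P = 64775151/308915776 ≈ 20.97%


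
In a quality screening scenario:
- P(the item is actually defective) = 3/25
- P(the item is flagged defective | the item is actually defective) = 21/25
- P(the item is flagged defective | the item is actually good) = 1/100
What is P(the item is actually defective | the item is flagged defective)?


Using Bayes' theorem:
P(A|B) = P(B|A)·P(A) / P(B)

P(the item is flagged defective) = 21/25 × 3/25 + 1/100 × 22/25
= 63/625 + 11/1250 = 137/1250

P(the item is actually defective|the item is flagged defective) = (63/625) / (137/1250) = 126/137

P(the item is actually defective|the item is flagged defective) = 126/137 ≈ 91.97%


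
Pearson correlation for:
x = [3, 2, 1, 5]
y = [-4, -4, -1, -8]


n=4, Σx=11, Σy=-17, Σxy=-61, Σx²=39, Σy²=97
r = (4×(-61) - 11×(-17))/√((4×39 - 11²)(4×97 - (-17)²))
= -57/√(35×99) = -57/√3465 ≈ -57/58.8643 ≈ -0.9683

r ≈ -0.9683


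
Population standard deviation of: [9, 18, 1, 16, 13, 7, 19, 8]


Mean = 91/8
  (9-91/8)²=361/64
  (18-91/8)²=2809/64
  (1-91/8)²=6889/64
  (16-91/8)²=1369/64
  (13-91/8)²=169/64
  (7-91/8)²=1225/64
  (19-91/8)²=3721/64
  (8-91/8)²=729/64
Σ(x-μ)² = 2159/8
σ² = (2159/8)/8 = 2159/64

σ = √(2159/64) ≈ 5.8081


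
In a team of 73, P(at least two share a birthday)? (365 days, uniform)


P(all different) = Π(365-i)/365 for i=0..72
= 0.000439
P(match) = 1 - 0.000439 = 0.999561

P ≈ 0.9996 ≈ 99.96%


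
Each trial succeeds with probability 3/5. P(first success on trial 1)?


Geometric: P(X=1) = (1-p)^(k-1)×p = (2/5)^0×3/5 = 3/5

P(X=1) = 3/5 ≈ 60.00%


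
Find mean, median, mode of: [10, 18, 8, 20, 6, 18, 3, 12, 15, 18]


Sorted: [3, 6, 8, 10, 12, 15, 18, 18, 18, 20]
Mean = 128/10 = 64/5
Median = 27/2
Freq: {10: 1, 18: 3, 8: 1, 20: 1, 6: 1, 3: 1, 12: 1, 15: 1}
Mode: [18]

Mean=64/5, Median=27/2, Mode=18


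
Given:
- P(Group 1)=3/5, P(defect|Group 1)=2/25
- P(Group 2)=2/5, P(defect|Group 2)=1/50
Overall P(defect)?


P(B) = Σ P(B|Aᵢ)×P(Aᵢ)
  2/25×3/5 = 6/125
  1/50×2/5 = 1/125
Sum = 7/125

P(defect) = 7/125 ≈ 5.60%


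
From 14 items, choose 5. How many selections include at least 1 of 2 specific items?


Complement: C(14,5) - C(12,5) = 2002 - 792 = 1210

1210


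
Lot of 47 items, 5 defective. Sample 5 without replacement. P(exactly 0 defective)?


Hypergeometric: C(5,0)×C(42,5)/C(47,5)
= 1×850668/1533939 = 283556/511313

P(X=0) = 283556/511313 ≈ 55.46%


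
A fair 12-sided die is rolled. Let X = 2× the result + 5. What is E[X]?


E[die] = (1+12)/2 = 13/2
E[X] = 2×13/2 + 5 = 18

E[X] = 18


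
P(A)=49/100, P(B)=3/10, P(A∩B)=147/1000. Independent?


P(A)×P(B) = 147/1000
P(A∩B) = 147/1000
Equal ✓ → Independent

Yes, independent


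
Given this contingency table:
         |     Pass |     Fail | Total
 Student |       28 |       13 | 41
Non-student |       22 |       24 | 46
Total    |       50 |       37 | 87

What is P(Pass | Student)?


P(Pass | Student) = 28/(28+13) = 28/41

P(Pass|Student) = 28/41 ≈ 68.29%


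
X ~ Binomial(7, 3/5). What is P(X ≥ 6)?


P(X ≥ 6) = Σ P(X=i) for i=6..7
P(X=6) = 10206/78125
P(X=7) = 2187/78125
Sum = 12393/78125

P(X ≥ 6) = 12393/78125 ≈ 15.86%


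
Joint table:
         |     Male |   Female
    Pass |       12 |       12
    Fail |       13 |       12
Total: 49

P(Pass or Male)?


P(Pass∨Male) = P(Pass) + P(Male) - P(Pass∧Male)
= (24 + 25 - 12)/49 = 37/49

P = 37/49 ≈ 75.51%


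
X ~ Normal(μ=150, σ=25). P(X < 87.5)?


z = (87.5-150)/25 = -2.5
P(Z < -2.5) = 0.0062

P(X < 87.5) ≈ 0.0062


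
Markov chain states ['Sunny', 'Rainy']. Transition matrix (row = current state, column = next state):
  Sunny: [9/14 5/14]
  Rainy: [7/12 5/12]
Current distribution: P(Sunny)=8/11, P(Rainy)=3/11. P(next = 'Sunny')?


P(next=Sunny) = Σᵢ P(now=i)×P(i→Sunny)
= 8/11×9/14 + 3/11×7/12
= 36/77 + 7/44 = 193/308

P = 193/308 ≈ 0.6266


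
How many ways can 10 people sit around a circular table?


Circular arrangements of 10 distinct objects: fix one position to break rotational symmetry.
(n-1)! = 9! = 362880

362880


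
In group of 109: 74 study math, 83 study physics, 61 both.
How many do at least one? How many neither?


|A∪B| = 74+83-61 = 96
Neither = 109-96 = 13

At least one: 96; Neither: 13


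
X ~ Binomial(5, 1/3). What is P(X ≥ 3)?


P(X ≥ 3) = Σ P(X=i) for i=3..5
P(X=3) = 40/243
P(X=4) = 10/243
P(X=5) = 1/243
Sum = 17/81

P(X ≥ 3) = 17/81 ≈ 20.99%


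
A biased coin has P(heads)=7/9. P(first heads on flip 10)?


Geometric: P(X=10) = (1-p)^(k-1)×p = (2/9)^9×7/9 = 3584/3486784401

P(X=10) = 3584/3486784401 ≈ 0.00%


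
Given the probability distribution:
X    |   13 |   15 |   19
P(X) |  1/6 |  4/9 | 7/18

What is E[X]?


E[X] = Σ x·P(X=x)
= (13)×(1/6) + (15)×(4/9) + (19)×(7/18)
= 146/9

E[X] = 146/9
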